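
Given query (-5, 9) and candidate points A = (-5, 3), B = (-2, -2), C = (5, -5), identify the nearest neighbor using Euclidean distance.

Distances: d(A) = 6, d(B) ≈ 11.4018, d(C) ≈ 17.2047. Nearest: A = (-5, 3) with distance 6.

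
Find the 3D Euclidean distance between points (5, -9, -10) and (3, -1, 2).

√(Σ(x_i - y_i)²) = √((5 - 3)² + (-9 - (-1))² + (-10 - 2)²)
= √(2² + (-8)² + (-12)²) = √(4 + 64 + 144) = √212 ≈ 14.5602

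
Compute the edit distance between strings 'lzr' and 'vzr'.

Let D[i][j] be the edit distance between the first i characters of 'lzr' and the first j characters of 'vzr', with D[i][0] = i, D[0][j] = j, and D[i][j] = D[i-1][j-1] if the characters match, else 1 + min(D[i-1][j], D[i][j-1], D[i-1][j-1]). Filling the table (rows: prefixes of 'lzr', columns: prefixes of 'vzr'):
     ε  v  z  r
  ε  0  1  2  3
  l  1  1  2  3
  z  2  2  1  2
  r  3  3  2  1
The bottom-right entry gives D[3][3] = 1, so no sequence of fewer than 1 edit works. Backtracking through the table gives one optimal edit sequence (1 edit):
  lzr → vzr (sub l→v @1)
Edit distance = 1.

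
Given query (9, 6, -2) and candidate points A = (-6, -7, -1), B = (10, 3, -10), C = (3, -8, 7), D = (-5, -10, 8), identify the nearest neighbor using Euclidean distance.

Distances: d(A) ≈ 19.8746, d(B) ≈ 8.6023, d(C) ≈ 17.6918, d(D) ≈ 23.4947. Nearest: B = (10, 3, -10) with distance 8.6023.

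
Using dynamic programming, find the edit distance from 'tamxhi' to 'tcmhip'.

Let D[i][j] be the edit distance between the first i characters of 'tamxhi' and the first j characters of 'tcmhip', with D[i][0] = i, D[0][j] = j, and D[i][j] = D[i-1][j-1] if the characters match, else 1 + min(D[i-1][j], D[i][j-1], D[i-1][j-1]). Filling the table (rows: prefixes of 'tamxhi', columns: prefixes of 'tcmhip'):
     ε  t  c  m  h  i  p
  ε  0  1  2  3  4  5  6
  t  1  0  1  2  3  4  5
  a  2  1  1  2  3  4  5
  m  3  2  2  1  2  3  4
  x  4  3  3  2  2  3  4
  h  5  4  4  3  2  3  4
  i  6  5  5  4  3  2  3
The bottom-right entry gives D[6][6] = 3, so no sequence of fewer than 3 edits works. Backtracking through the table gives one optimal edit sequence (3 edits):
  tamxhi → tcmxhi (sub a→c @2)
  tcmxhi → tcmhi (del x @4)
  tcmhi → tcmhip (ins p @6)
Edit distance = 3.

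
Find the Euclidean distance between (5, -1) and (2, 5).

√(Σ(x_i - y_i)²) = √((5 - 2)² + (-1 - 5)²)
= √(3² + (-6)²) = √(9 + 36) = √45 ≈ 6.7082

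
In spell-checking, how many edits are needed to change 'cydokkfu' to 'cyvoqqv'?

Let D[i][j] be the edit distance between the first i characters of 'cydokkfu' and the first j characters of 'cyvoqqv', with D[i][0] = i, D[0][j] = j, and D[i][j] = D[i-1][j-1] if the characters match, else 1 + min(D[i-1][j], D[i][j-1], D[i-1][j-1]). Filling the table (rows: prefixes of 'cydokkfu', columns: prefixes of 'cyvoqqv'):
     ε  c  y  v  o  q  q  v
  ε  0  1  2  3  4  5  6  7
  c  1  0  1  2  3  4  5  6
  y  2  1  0  1  2  3  4  5
  d  3  2  1  1  2  3  4  5
  o  4  3  2  2  1  2  3  4
  k  5  4  3  3  2  2  3  4
  k  6  5  4  4  3  3  3  4
  f  7  6  5  5  4  4  4  4
  u  8  7  6  6  5  5  5  5
The bottom-right entry gives D[8][7] = 5, so no sequence of fewer than 5 edits works. Backtracking through the table gives one optimal edit sequence (5 edits):
  cydokkfu → cyvokkfu (sub d→v @3)
  cyvokkfu → cyvokfu (del k @5)
  cyvokfu → cyvoqfu (sub k→q @5)
  cyvoqfu → cyvoqqu (sub f→q @6)
  cyvoqqu → cyvoqqv (sub u→v @7)
Edit distance = 5.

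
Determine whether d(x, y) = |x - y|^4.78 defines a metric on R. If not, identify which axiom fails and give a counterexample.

No. d(x,y) = |x-y|^4.78 fails the triangle inequality since p = 4.78 > 1. Counterexample: x = -2, y = 8, z = 12. d(x,z) = |-2 - 12|^4.78 = 14^4.78 ≈ 300948.3805, but d(x,y) + d(y,z) = 10^4.78 + 4^4.78 ≈ 60255.9586 + 754.8258 = 61010.7844. Since 300948.3805 > 61010.7844, the triangle inequality is violated.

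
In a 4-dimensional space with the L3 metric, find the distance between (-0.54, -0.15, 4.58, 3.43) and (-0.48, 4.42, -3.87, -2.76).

(Σ|x_i - y_i|^3)^(1/3) = (|-0.54 - (-0.48)|^3 + |-0.15 - 4.42|^3 + |4.58 - (-3.87)|^3 + |3.43 - (-2.76)|^3)^(1/3)
= (0.06^3 + 4.57^3 + 8.45^3 + 6.19^3)^(1/3) ≈ (0.0002 + 95.444 + 603.3511 + 237.1767)^(1/3) = (935.972)^(1/3) ≈ 9.7818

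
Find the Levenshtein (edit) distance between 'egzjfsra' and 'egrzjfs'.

Let D[i][j] be the edit distance between the first i characters of 'egzjfsra' and the first j characters of 'egrzjfs', with D[i][0] = i, D[0][j] = j, and D[i][j] = D[i-1][j-1] if the characters match, else 1 + min(D[i-1][j], D[i][j-1], D[i-1][j-1]). Filling the table (rows: prefixes of 'egzjfsra', columns: prefixes of 'egrzjfs'):
     ε  e  g  r  z  j  f  s
  ε  0  1  2  3  4  5  6  7
  e  1  0  1  2  3  4  5  6
  g  2  1  0  1  2  3  4  5
  z  3  2  1  1  1  2  3  4
  j  4  3  2  2  2  1  2  3
  f  5  4  3  3  3  2  1  2
  s  6  5  4  4  4  3  2  1
  r  7  6  5  4  5  4  3  2
  a  8  7  6  5  5  5  4  3
The bottom-right entry gives D[8][7] = 3, so no sequence of fewer than 3 edits works. Backtracking through the table gives one optimal edit sequence (3 edits):
  egzjfsra → egrzjfsra (ins r @3)
  egrzjfsra → egrzjfsa (del r @8)
  egrzjfsa → egrzjfs (del a @8)
Edit distance = 3.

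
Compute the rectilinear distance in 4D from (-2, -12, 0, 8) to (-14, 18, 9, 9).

Σ|x_i - y_i| = |-2 - (-14)| + |-12 - 18| + |0 - 9| + |8 - 9| = 12 + 30 + 9 + 1 = 52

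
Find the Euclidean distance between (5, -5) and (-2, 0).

√(Σ(x_i - y_i)²) = √((5 - (-2))² + (-5 - 0)²)
= √(7² + (-5)²) = √(49 + 25) = √74 ≈ 8.6023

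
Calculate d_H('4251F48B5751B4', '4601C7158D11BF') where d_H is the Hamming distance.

Differing positions: 2, 3, 5, 6, 7, 8, 9, 10, 11, 14. Hamming distance = 10.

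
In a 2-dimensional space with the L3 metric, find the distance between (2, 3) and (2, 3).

(Σ|x_i - y_i|^3)^(1/3) = (|2 - 2|^3 + |3 - 3|^3)^(1/3)
= (0^3 + 0^3)^(1/3) = (0 + 0)^(1/3) = (0)^(1/3) = 0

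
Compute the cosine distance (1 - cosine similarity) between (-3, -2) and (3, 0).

With u = (-3, -2), v = (3, 0):
u·v = (-3)·3 + (-2)·0 = (-9) + 0 = -9.
|u| = √((-3)² + (-2)²) = √13, |v| = √(3² + 0²) = √9, so |u||v| = √(13·9) = √117.
cos θ = (u·v)/(|u||v|) = -9/√117 ≈ -0.8321
Cosine distance = 1 - cos θ ≈ 1 - (-0.8321) = 1.8321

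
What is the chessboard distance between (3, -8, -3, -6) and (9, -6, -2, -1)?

max(|x_i - y_i|) = max(|3 - 9|, |-8 - (-6)|, |-3 - (-2)|, |-6 - (-1)|) = max(6, 2, 1, 5) = 6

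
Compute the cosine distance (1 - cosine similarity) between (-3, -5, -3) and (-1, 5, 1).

With u = (-3, -5, -3), v = (-1, 5, 1):
u·v = (-3)·(-1) + (-5)·5 + (-3)·1 = 3 + (-25) + (-3) = -25.
|u| = √((-3)² + (-5)² + (-3)²) = √43, |v| = √((-1)² + 5² + 1²) = √27, so |u||v| = √(43·27) = √1161.
cos θ = (u·v)/(|u||v|) = -25/√1161 ≈ -0.7337
Cosine distance = 1 - cos θ ≈ 1 - (-0.7337) = 1.7337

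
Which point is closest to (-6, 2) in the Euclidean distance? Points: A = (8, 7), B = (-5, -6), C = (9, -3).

Distances: d(A) ≈ 14.8661, d(B) ≈ 8.0623, d(C) ≈ 15.8114. Nearest: B = (-5, -6) with distance 8.0623.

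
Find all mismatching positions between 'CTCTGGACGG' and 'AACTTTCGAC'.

Differing positions: 1, 2, 5, 6, 7, 8, 9, 10. Hamming distance = 8.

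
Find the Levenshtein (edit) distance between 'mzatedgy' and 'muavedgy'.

Let D[i][j] be the edit distance between the first i characters of 'mzatedgy' and the first j characters of 'muavedgy', with D[i][0] = i, D[0][j] = j, and D[i][j] = D[i-1][j-1] if the characters match, else 1 + min(D[i-1][j], D[i][j-1], D[i-1][j-1]). Filling the table (rows: prefixes of 'mzatedgy', columns: prefixes of 'muavedgy'):
     ε  m  u  a  v  e  d  g  y
  ε  0  1  2  3  4  5  6  7  8
  m  1  0  1  2  3  4  5  6  7
  z  2  1  1  2  3  4  5  6  7
  a  3  2  2  1  2  3  4  5  6
  t  4  3  3  2  2  3  4  5  6
  e  5  4  4  3  3  2  3  4  5
  d  6  5  5  4  4  3  2  3  4
  g  7  6  6  5  5  4  3  2  3
  y  8  7  7  6  6  5  4  3  2
The bottom-right entry gives D[8][8] = 2, so no sequence of fewer than 2 edits works. Backtracking through the table gives one optimal edit sequence (2 edits):
  mzatedgy → muatedgy (sub z→u @2)
  muatedgy → muavedgy (sub t→v @4)
Edit distance = 2.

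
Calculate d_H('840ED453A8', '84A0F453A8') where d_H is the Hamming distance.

Differing positions: 3, 4, 5. Hamming distance = 3.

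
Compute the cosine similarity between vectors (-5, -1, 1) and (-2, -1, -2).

With u = (-5, -1, 1), v = (-2, -1, -2):
u·v = (-5)·(-2) + (-1)·(-1) + 1·(-2) = 10 + 1 + (-2) = 9.
|u| = √((-5)² + (-1)² + 1²) = √27, |v| = √((-2)² + (-1)² + (-2)²) = √9, so |u||v| = √(27·9) = √243.
cos θ = (u·v)/(|u||v|) = 9/√243 ≈ 0.5774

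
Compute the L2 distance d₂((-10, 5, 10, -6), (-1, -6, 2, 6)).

√(Σ(x_i - y_i)²) = √((-10 - (-1))² + (5 - (-6))² + (10 - 2)² + (-6 - 6)²)
= √((-9)² + 11² + 8² + (-12)²) = √(81 + 121 + 64 + 144) = √410 ≈ 20.2485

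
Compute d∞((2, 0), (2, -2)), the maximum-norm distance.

max(|x_i - y_i|) = max(|2 - 2|, |0 - (-2)|) = max(0, 2) = 2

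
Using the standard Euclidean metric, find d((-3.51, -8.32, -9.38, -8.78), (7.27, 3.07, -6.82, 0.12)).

√(Σ(x_i - y_i)²) = √((-3.51 - 7.27)² + (-8.32 - 3.07)² + (-9.38 - (-6.82))² + (-8.78 - 0.12)²)
= √((-10.78)² + (-11.39)² + (-2.56)² + (-8.9)²) = √(116.2084 + 129.7321 + 6.5536 + 79.21) = √331.7041 ≈ 18.2127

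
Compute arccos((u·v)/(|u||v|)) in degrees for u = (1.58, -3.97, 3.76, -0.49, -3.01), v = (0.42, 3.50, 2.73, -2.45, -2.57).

With u = (1.58, -3.97, 3.76, -0.49, -3.01), v = (0.42, 3.50, 2.73, -2.45, -2.57):
u·v = 1.58·0.42 + (-3.97)·3.5 + 3.76·2.73 + (-0.49)·(-2.45) + (-3.01)·(-2.57) = 0.6636 + (-13.895) + 10.2648 + 1.2005 + 7.7357 = 5.9696.
|u| = √(1.58² + (-3.97)² + 3.76² + (-0.49)² + (-3.01)²) = √(2.4964 + 15.7609 + 14.1376 + 0.2401 + 9.0601) = √41.6951, |v| = √(0.42² + 3.5² + 2.73² + (-2.45)² + (-2.57)²) = √(0.1764 + 12.25 + 7.4529 + 6.0025 + 6.6049) = √32.4867.
cos θ = (u·v)/(|u||v|) = 5.9696/(√41.6951·√32.4867) ≈ 0.1622
θ = arccos(0.1622) ≈ 80.67°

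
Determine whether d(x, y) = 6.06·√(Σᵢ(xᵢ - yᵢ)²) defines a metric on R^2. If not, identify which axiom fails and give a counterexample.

Yes. The L2 (Euclidean) norm induces a metric on R^2, and multiplying a metric by a positive constant 6.06 > 0 preserves all four axioms: non-negativity (6.06·||x-y|| ≥ 0), identity (6.06·||x-y|| = 0 ⟺ ||x-y|| = 0 ⟺ x = y), symmetry (||x-y|| = ||y-x||), and the triangle inequality (6.06·||x-z|| ≤ 6.06·||x-y|| + 6.06·||y-z||). So d is a metric.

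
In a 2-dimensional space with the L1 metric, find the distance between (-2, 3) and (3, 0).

Σ|x_i - y_i| = |-2 - 3| + |3 - 0| = 5 + 3 = 8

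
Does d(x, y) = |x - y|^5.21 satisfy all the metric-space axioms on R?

No. d(x,y) = |x-y|^5.21 fails the triangle inequality since p = 5.21 > 1. Counterexample: x = 3, y = 5, z = 16. d(x,z) = |3 - 16|^5.21 = 13^5.21 ≈ 636275.0086, but d(x,y) + d(y,z) = 2^5.21 + 11^5.21 ≈ 37.014 + 266474.6434 = 266511.6574. Since 636275.0086 > 266511.6574, the triangle inequality is violated.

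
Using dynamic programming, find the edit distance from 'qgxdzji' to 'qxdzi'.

Let D[i][j] be the edit distance between the first i characters of 'qgxdzji' and the first j characters of 'qxdzi', with D[i][0] = i, D[0][j] = j, and D[i][j] = D[i-1][j-1] if the characters match, else 1 + min(D[i-1][j], D[i][j-1], D[i-1][j-1]). Filling the table (rows: prefixes of 'qgxdzji', columns: prefixes of 'qxdzi'):
     ε  q  x  d  z  i
  ε  0  1  2  3  4  5
  q  1  0  1  2  3  4
  g  2  1  1  2  3  4
  x  3  2  1  2  3  4
  d  4  3  2  1  2  3
  z  5  4  3  2  1  2
  j  6  5  4  3  2  2
  i  7  6  5  4  3  2
The bottom-right entry gives D[7][5] = 2, so no sequence of fewer than 2 edits works. Backtracking through the table gives one optimal edit sequence (2 edits):
  qgxdzji → qxdzji (del g @2)
  qxdzji → qxdzi (del j @5)
Edit distance = 2.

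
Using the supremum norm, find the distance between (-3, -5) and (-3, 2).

max(|x_i - y_i|) = max(|-3 - (-3)|, |-5 - 2|) = max(0, 7) = 7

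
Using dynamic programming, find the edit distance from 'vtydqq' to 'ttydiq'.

Let D[i][j] be the edit distance between the first i characters of 'vtydqq' and the first j characters of 'ttydiq', with D[i][0] = i, D[0][j] = j, and D[i][j] = D[i-1][j-1] if the characters match, else 1 + min(D[i-1][j], D[i][j-1], D[i-1][j-1]). Filling the table (rows: prefixes of 'vtydqq', columns: prefixes of 'ttydiq'):
     ε  t  t  y  d  i  q
  ε  0  1  2  3  4  5  6
  v  1  1  2  3  4  5  6
  t  2  1  1  2  3  4  5
  y  3  2  2  1  2  3  4
  d  4  3  3  2  1  2  3
  q  5  4  4  3  2  2  2
  q  6  5  5  4  3  3  2
The bottom-right entry gives D[6][6] = 2, so no sequence of fewer than 2 edits works. Backtracking through the table gives one optimal edit sequence (2 edits):
  vtydqq → ttydqq (sub v→t @1)
  ttydqq → ttydiq (sub q→i @5)
Edit distance = 2.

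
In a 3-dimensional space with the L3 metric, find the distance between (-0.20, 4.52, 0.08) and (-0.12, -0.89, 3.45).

(Σ|x_i - y_i|^3)^(1/3) = (|-0.2 - (-0.12)|^3 + |4.52 - (-0.89)|^3 + |0.08 - 3.45|^3)^(1/3)
= (0.08^3 + 5.41^3 + 3.37^3)^(1/3) ≈ (0.0005 + 158.3404 + 38.2728)^(1/3) = (196.6137)^(1/3) ≈ 5.8148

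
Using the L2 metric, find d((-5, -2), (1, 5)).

√(Σ(x_i - y_i)²) = √((-5 - 1)² + (-2 - 5)²)
= √((-6)² + (-7)²) = √(36 + 49) = √85 ≈ 9.2195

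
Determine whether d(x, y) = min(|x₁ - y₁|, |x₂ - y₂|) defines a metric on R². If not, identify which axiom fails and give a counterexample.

No. d fails identity of indiscernibles: take x = (5, 0) and y = (5, 2). Then d(x,y) = min(|5 - 5|, |0 - 2|) = min(0, 2) = 0, yet x ≠ y.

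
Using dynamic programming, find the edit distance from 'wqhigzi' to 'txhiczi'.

Let D[i][j] be the edit distance between the first i characters of 'wqhigzi' and the first j characters of 'txhiczi', with D[i][0] = i, D[0][j] = j, and D[i][j] = D[i-1][j-1] if the characters match, else 1 + min(D[i-1][j], D[i][j-1], D[i-1][j-1]). Filling the table (rows: prefixes of 'wqhigzi', columns: prefixes of 'txhiczi'):
     ε  t  x  h  i  c  z  i
  ε  0  1  2  3  4  5  6  7
  w  1  1  2  3  4  5  6  7
  q  2  2  2  3  4  5  6  7
  h  3  3  3  2  3  4  5  6
  i  4  4  4  3  2  3  4  5
  g  5  5  5  4  3  3  4  5
  z  6  6  6  5  4  4  3  4
  i  7  7  7  6  5  5  4  3
The bottom-right entry gives D[7][7] = 3, so no sequence of fewer than 3 edits works. Backtracking through the table gives one optimal edit sequence (3 edits):
  wqhigzi → tqhigzi (sub w→t @1)
  tqhigzi → txhigzi (sub q→x @2)
  txhigzi → txhiczi (sub g→c @5)
Edit distance = 3.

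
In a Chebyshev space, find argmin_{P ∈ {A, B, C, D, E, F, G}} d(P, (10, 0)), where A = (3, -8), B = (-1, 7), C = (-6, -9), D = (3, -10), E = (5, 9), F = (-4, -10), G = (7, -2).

Distances: d(A) = 8, d(B) = 11, d(C) = 16, d(D) = 10, d(E) = 9, d(F) = 14, d(G) = 3. Nearest: G = (7, -2) with distance 3.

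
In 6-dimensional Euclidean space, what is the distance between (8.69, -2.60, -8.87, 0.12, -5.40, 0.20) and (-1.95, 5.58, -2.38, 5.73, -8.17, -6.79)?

√(Σ(x_i - y_i)²) = √((8.69 - (-1.95))² + (-2.6 - 5.58)² + (-8.87 - (-2.38))² + (0.12 - 5.73)² + (-5.4 - (-8.17))² + (0.2 - (-6.79))²)
= √(10.64² + (-8.18)² + (-6.49)² + (-5.61)² + 2.77² + 6.99²) = √(113.2096 + 66.9124 + 42.1201 + 31.4721 + 7.6729 + 48.8601) = √310.2472 ≈ 17.6138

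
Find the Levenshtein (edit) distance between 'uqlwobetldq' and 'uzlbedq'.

Let D[i][j] be the edit distance between the first i characters of 'uqlwobetldq' and the first j characters of 'uzlbedq', with D[i][0] = i, D[0][j] = j, and D[i][j] = D[i-1][j-1] if the characters match, else 1 + min(D[i-1][j], D[i][j-1], D[i-1][j-1]). Filling the table (rows: prefixes of 'uqlwobetldq', columns: prefixes of 'uzlbedq'):
     ε  u  z  l  b  e  d  q
  ε  0  1  2  3  4  5  6  7
  u  1  0  1  2  3  4  5  6
  q  2  1  1  2  3  4  5  5
  l  3  2  2  1  2  3  4  5
  w  4  3  3  2  2  3  4  5
  o  5  4  4  3  3  3  4  5
  b  6  5  5  4  3  4  4  5
  e  7  6  6  5  4  3  4  5
  t  8  7  7  6  5  4  4  5
  l  9  8  8  7  6  5  5  5
  d 10  9  9  8  7  6  5  6
  q 11 10 10  9  8  7  6  5
The bottom-right entry gives D[11][7] = 5, so no sequence of fewer than 5 edits works. Backtracking through the table gives one optimal edit sequence (5 edits):
  uqlwobetldq → uzlwobetldq (sub q→z @2)
  uzlwobetldq → uzlobetldq (del w @4)
  uzlobetldq → uzlbetldq (del o @4)
  uzlbetldq → uzlbeldq (del t @6)
  uzlbeldq → uzlbedq (del l @6)
Edit distance = 5.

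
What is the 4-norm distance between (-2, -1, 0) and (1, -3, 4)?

(Σ|x_i - y_i|^4)^(1/4) = (|-2 - 1|^4 + |-1 - (-3)|^4 + |0 - 4|^4)^(1/4)
= (3^4 + 2^4 + 4^4)^(1/4) = (81 + 16 + 256)^(1/4) = (353)^(1/4) ≈ 4.3345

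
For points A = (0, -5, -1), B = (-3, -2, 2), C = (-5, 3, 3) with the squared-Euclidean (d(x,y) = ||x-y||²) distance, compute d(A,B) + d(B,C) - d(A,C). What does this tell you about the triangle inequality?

d(A,B) = 3² + 3² + 3² = 27, d(B,C) = 2² + 5² + 1² = 30, d(A,C) = 5² + 8² + 4² = 105.
d(A,B) + d(B,C) - d(A,C) = 27 + 30 - 105 = 57 - 105 = -48. This is < 0, so the triangle inequality FAILS for these points (squared-Euclidean is not a metric).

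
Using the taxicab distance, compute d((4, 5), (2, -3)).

Σ|x_i - y_i| = |4 - 2| + |5 - (-3)| = 2 + 8 = 10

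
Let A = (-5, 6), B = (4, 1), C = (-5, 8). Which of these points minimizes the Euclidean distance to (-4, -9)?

Distances: d(A) ≈ 15.0333, d(B) ≈ 12.8062, d(C) ≈ 17.0294. Nearest: B = (4, 1) with distance 12.8062.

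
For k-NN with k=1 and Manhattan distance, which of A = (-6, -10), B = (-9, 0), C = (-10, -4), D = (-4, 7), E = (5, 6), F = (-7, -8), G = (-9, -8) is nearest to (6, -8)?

Distances: d(A) = 14, d(B) = 23, d(C) = 20, d(D) = 25, d(E) = 15, d(F) = 13, d(G) = 15. Nearest: F = (-7, -8) with distance 13.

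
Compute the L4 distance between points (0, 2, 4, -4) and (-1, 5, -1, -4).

(Σ|x_i - y_i|^4)^(1/4) = (|0 - (-1)|^4 + |2 - 5|^4 + |4 - (-1)|^4 + |-4 - (-4)|^4)^(1/4)
= (1^4 + 3^4 + 5^4 + 0^4)^(1/4) = (1 + 81 + 625 + 0)^(1/4) = (707)^(1/4) ≈ 5.1565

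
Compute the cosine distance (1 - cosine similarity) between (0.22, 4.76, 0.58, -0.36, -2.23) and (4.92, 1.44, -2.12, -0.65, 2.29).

With u = (0.22, 4.76, 0.58, -0.36, -2.23), v = (4.92, 1.44, -2.12, -0.65, 2.29):
u·v = 0.22·4.92 + 4.76·1.44 + 0.58·(-2.12) + (-0.36)·(-0.65) + (-2.23)·2.29 = 1.0824 + 6.8544 + (-1.2296) + 0.234 + (-5.1067) = 1.8345.
|u| = √(0.22² + 4.76² + 0.58² + (-0.36)² + (-2.23)²) = √(0.0484 + 22.6576 + 0.3364 + 0.1296 + 4.9729) = √28.1449, |v| = √(4.92² + 1.44² + (-2.12)² + (-0.65)² + 2.29²) = √(24.2064 + 2.0736 + 4.4944 + 0.4225 + 5.2441) = √36.441.
cos θ = (u·v)/(|u||v|) = 1.8345/(√28.1449·√36.441) ≈ 0.0573
Cosine distance = 1 - cos θ ≈ 1 - 0.0573 = 0.9427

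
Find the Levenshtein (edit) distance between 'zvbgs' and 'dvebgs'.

Let D[i][j] be the edit distance between the first i characters of 'zvbgs' and the first j characters of 'dvebgs', with D[i][0] = i, D[0][j] = j, and D[i][j] = D[i-1][j-1] if the characters match, else 1 + min(D[i-1][j], D[i][j-1], D[i-1][j-1]). Filling the table (rows: prefixes of 'zvbgs', columns: prefixes of 'dvebgs'):
     ε  d  v  e  b  g  s
  ε  0  1  2  3  4  5  6
  z  1  1  2  3  4  5  6
  v  2  2  1  2  3  4  5
  b  3  3  2  2  2  3  4
  g  4  4  3  3  3  2  3
  s  5  5  4  4  4  3  2
The bottom-right entry gives D[5][6] = 2, so no sequence of fewer than 2 edits works. Backtracking through the table gives one optimal edit sequence (2 edits):
  zvbgs → dvbgs (sub z→d @1)
  dvbgs → dvebgs (ins e @3)
Edit distance = 2.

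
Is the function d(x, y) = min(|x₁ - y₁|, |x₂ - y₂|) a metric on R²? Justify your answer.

No. d fails identity of indiscernibles: take x = (-5, 0) and y = (-5, 8). Then d(x,y) = min(|-5 - (-5)|, |0 - 8|) = min(0, 8) = 0, yet x ≠ y.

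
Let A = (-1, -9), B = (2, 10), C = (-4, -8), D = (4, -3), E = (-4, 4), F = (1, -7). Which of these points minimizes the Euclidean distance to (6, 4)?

Distances: d(A) ≈ 14.7648, d(B) ≈ 7.2111, d(C) ≈ 15.6205, d(D) ≈ 7.2801, d(E) = 10, d(F) ≈ 12.083. Nearest: B = (2, 10) with distance 7.2111.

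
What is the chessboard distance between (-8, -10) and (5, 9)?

max(|x_i - y_i|) = max(|-8 - 5|, |-10 - 9|) = max(13, 19) = 19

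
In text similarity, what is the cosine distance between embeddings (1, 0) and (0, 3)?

With u = (1, 0), v = (0, 3):
u·v = 1·0 + 0·3 = 0 + 0 = 0.
|u| = √(1² + 0²) = √1, |v| = √(0² + 3²) = √9, so |u||v| = √(1·9) = √9 = 3.
cos θ = (u·v)/(|u||v|) = 0/3 = 0
Cosine distance = 1 - cos θ = 1 - 0 = 1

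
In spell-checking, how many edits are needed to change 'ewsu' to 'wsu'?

Let D[i][j] be the edit distance between the first i characters of 'ewsu' and the first j characters of 'wsu', with D[i][0] = i, D[0][j] = j, and D[i][j] = D[i-1][j-1] if the characters match, else 1 + min(D[i-1][j], D[i][j-1], D[i-1][j-1]). Filling the table (rows: prefixes of 'ewsu', columns: prefixes of 'wsu'):
     ε  w  s  u
  ε  0  1  2  3
  e  1  1  2  3
  w  2  1  2  3
  s  3  2  1  2
  u  4  3  2  1
The bottom-right entry gives D[4][3] = 1, so no sequence of fewer than 1 edit works. Backtracking through the table gives one optimal edit sequence (1 edit):
  ewsu → wsu (del e @1)
Edit distance = 1.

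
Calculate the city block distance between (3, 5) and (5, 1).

Σ|x_i - y_i| = |3 - 5| + |5 - 1| = 2 + 4 = 6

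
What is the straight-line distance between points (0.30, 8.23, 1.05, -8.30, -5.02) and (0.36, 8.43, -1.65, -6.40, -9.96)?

√(Σ(x_i - y_i)²) = √((0.3 - 0.36)² + (8.23 - 8.43)² + (1.05 - (-1.65))² + (-8.3 - (-6.4))² + (-5.02 - (-9.96))²)
= √((-0.06)² + (-0.2)² + 2.7² + (-1.9)² + 4.94²) = √(0.0036 + 0.04 + 7.29 + 3.61 + 24.4036) = √35.3472 ≈ 5.9454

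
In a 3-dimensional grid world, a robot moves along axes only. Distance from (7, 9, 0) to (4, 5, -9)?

Σ|x_i - y_i| = |7 - 4| + |9 - 5| + |0 - (-9)| = 3 + 4 + 9 = 16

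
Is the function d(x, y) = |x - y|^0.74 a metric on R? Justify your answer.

Yes. With 0 < p = 0.74 ≤ 1, d(x,y) = |x-y|^0.74 is a metric on R. Non-negativity and symmetry are immediate; |x-y|^0.74 = 0 ⟺ |x-y| = 0 ⟺ x = y. For the triangle inequality, the function t ↦ t^0.74 is subadditive on [0,∞) when p ≤ 1, so |x-z|^0.74 ≤ (|x-y| + |y-z|)^0.74 ≤ |x-y|^0.74 + |y-z|^0.74.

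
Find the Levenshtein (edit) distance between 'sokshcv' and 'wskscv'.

Let D[i][j] be the edit distance between the first i characters of 'sokshcv' and the first j characters of 'wskscv', with D[i][0] = i, D[0][j] = j, and D[i][j] = D[i-1][j-1] if the characters match, else 1 + min(D[i-1][j], D[i][j-1], D[i-1][j-1]). Filling the table (rows: prefixes of 'sokshcv', columns: prefixes of 'wskscv'):
     ε  w  s  k  s  c  v
  ε  0  1  2  3  4  5  6
  s  1  1  1  2  3  4  5
  o  2  2  2  2  3  4  5
  k  3  3  3  2  3  4  5
  s  4  4  3  3  2  3  4
  h  5  5  4  4  3  3  4
  c  6  6  5  5  4  3  4
  v  7  7  6  6  5  4  3
The bottom-right entry gives D[7][6] = 3, so no sequence of fewer than 3 edits works. Backtracking through the table gives one optimal edit sequence (3 edits):
  sokshcv → wokshcv (sub s→w @1)
  wokshcv → wskshcv (sub o→s @2)
  wskshcv → wskscv (del h @5)
Edit distance = 3.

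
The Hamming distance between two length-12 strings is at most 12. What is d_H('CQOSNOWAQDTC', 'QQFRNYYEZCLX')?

Differing positions: 1, 3, 4, 6, 7, 8, 9, 10, 11, 12. Hamming distance = 10. The maximum possible Hamming distance for length-12 strings is 12, so d_H/12 = 10/12 ≈ 0.8333.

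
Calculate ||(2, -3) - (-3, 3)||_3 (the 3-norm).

(Σ|x_i - y_i|^3)^(1/3) = (|2 - (-3)|^3 + |-3 - 3|^3)^(1/3)
= (5^3 + 6^3)^(1/3) = (125 + 216)^(1/3) = (341)^(1/3) ≈ 6.9864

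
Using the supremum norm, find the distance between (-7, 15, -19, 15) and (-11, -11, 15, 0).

max(|x_i - y_i|) = max(|-7 - (-11)|, |15 - (-11)|, |-19 - 15|, |15 - 0|) = max(4, 26, 34, 15) = 34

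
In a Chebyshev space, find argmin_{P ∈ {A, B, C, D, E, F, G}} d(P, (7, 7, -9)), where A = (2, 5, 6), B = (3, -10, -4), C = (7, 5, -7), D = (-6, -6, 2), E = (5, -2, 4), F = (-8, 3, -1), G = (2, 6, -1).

Distances: d(A) = 15, d(B) = 17, d(C) = 2, d(D) = 13, d(E) = 13, d(F) = 15, d(G) = 8. Nearest: C = (7, 5, -7) with distance 2.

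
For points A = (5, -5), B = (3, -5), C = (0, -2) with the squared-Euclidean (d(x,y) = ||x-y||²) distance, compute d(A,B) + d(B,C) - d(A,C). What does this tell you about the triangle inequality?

d(A,B) = 2² + 0² = 4, d(B,C) = 3² + 3² = 18, d(A,C) = 5² + 3² = 34.
d(A,B) + d(B,C) - d(A,C) = 4 + 18 - 34 = 22 - 34 = -12. This is < 0, so the triangle inequality FAILS for these points (squared-Euclidean is not a metric).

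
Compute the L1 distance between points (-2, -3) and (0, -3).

Σ|x_i - y_i| = |-2 - 0| + |-3 - (-3)| = 2 + 0 = 2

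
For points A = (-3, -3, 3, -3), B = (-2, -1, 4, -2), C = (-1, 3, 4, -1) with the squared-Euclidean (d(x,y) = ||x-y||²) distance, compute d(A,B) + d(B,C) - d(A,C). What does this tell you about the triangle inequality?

d(A,B) = 1² + 2² + 1² + 1² = 7, d(B,C) = 1² + 4² + 0² + 1² = 18, d(A,C) = 2² + 6² + 1² + 2² = 45.
d(A,B) + d(B,C) - d(A,C) = 7 + 18 - 45 = 25 - 45 = -20. This is < 0, so the triangle inequality FAILS for these points (squared-Euclidean is not a metric).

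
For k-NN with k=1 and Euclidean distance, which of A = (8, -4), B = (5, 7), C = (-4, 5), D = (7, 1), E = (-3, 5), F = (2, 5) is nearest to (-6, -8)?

Distances: d(A) ≈ 14.5602, d(B) ≈ 18.6011, d(C) ≈ 13.1529, d(D) ≈ 15.8114, d(E) ≈ 13.3417, d(F) ≈ 15.2643. Nearest: C = (-4, 5) with distance 13.1529.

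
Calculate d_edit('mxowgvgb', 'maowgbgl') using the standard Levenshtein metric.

Let D[i][j] be the edit distance between the first i characters of 'mxowgvgb' and the first j characters of 'maowgbgl', with D[i][0] = i, D[0][j] = j, and D[i][j] = D[i-1][j-1] if the characters match, else 1 + min(D[i-1][j], D[i][j-1], D[i-1][j-1]). Filling the table (rows: prefixes of 'mxowgvgb', columns: prefixes of 'maowgbgl'):
     ε  m  a  o  w  g  b  g  l
  ε  0  1  2  3  4  5  6  7  8
  m  1  0  1  2  3  4  5  6  7
  x  2  1  1  2  3  4  5  6  7
  o  3  2  2  1  2  3  4  5  6
  w  4  3  3  2  1  2  3  4  5
  g  5  4  4  3  2  1  2  3  4
  v  6  5  5  4  3  2  2  3  4
  g  7  6  6  5  4  3  3  2  3
  b  8  7  7  6  5  4  3  3  3
The bottom-right entry gives D[8][8] = 3, so no sequence of fewer than 3 edits works. Backtracking through the table gives one optimal edit sequence (3 edits):
  mxowgvgb → maowgvgb (sub x→a @2)
  maowgvgb → maowgbgb (sub v→b @6)
  maowgbgb → maowgbgl (sub b→l @8)
Edit distance = 3.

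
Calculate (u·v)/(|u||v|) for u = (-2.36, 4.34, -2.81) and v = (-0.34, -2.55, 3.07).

With u = (-2.36, 4.34, -2.81), v = (-0.34, -2.55, 3.07):
u·v = (-2.36)·(-0.34) + 4.34·(-2.55) + (-2.81)·3.07 = 0.8024 + (-11.067) + (-8.6267) = -18.8913.
|u| = √((-2.36)² + 4.34² + (-2.81)²) = √(5.5696 + 18.8356 + 7.8961) = √32.3013, |v| = √((-0.34)² + (-2.55)² + 3.07²) = √(0.1156 + 6.5025 + 9.4249) = √16.043.
cos θ = (u·v)/(|u||v|) = -18.8913/(√32.3013·√16.043) ≈ -0.8299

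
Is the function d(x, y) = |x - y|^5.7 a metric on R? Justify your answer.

No. d(x,y) = |x-y|^5.7 fails the triangle inequality since p = 5.7 > 1. Counterexample: x = 1, y = 13, z = 16. d(x,z) = |1 - 16|^5.7 = 15^5.7 ≈ 5054988.5547, but d(x,y) + d(y,z) = 12^5.7 + 3^5.7 ≈ 1416880.1058 + 524.3136 = 1417404.4194. Since 5054988.5547 > 1417404.4194, the triangle inequality is violated.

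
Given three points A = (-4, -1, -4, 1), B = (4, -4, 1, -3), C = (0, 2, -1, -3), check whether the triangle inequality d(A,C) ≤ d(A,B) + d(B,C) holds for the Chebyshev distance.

d(A,B) = max(8, 3, 5, 4) = 8, d(B,C) = max(4, 6, 2, 0) = 6, d(A,C) = max(4, 3, 3, 4) = 4.
d(A,C) = 4 ≤ 8 + 6 = 14. Triangle inequality is satisfied.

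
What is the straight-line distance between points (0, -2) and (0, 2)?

√(Σ(x_i - y_i)²) = √((0 - 0)² + (-2 - 2)²)
= √(0² + (-4)²) = √(0 + 16) = √16 = 4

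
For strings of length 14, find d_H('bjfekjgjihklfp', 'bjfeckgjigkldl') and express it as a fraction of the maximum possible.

Differing positions: 5, 6, 10, 13, 14. Hamming distance = 5. The maximum possible Hamming distance for length-14 strings is 14, so d_H/14 = 5/14 ≈ 0.3571.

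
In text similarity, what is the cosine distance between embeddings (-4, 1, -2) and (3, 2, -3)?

With u = (-4, 1, -2), v = (3, 2, -3):
u·v = (-4)·3 + 1·2 + (-2)·(-3) = (-12) + 2 + 6 = -4.
|u| = √((-4)² + 1² + (-2)²) = √21, |v| = √(3² + 2² + (-3)²) = √22, so |u||v| = √(21·22) = √462.
cos θ = (u·v)/(|u||v|) = -4/√462 ≈ -0.1861
Cosine distance = 1 - cos θ ≈ 1 - (-0.1861) = 1.1861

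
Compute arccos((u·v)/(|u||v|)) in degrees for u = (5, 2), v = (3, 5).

With u = (5, 2), v = (3, 5):
u·v = 5·3 + 2·5 = 15 + 10 = 25.
|u| = √(5² + 2²) = √29, |v| = √(3² + 5²) = √34, so |u||v| = √(29·34) = √986.
cos θ = (u·v)/(|u||v|) = 25/√986 ≈ 0.796162
θ = arccos(0.796162) ≈ 37.23°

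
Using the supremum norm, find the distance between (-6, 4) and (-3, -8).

max(|x_i - y_i|) = max(|-6 - (-3)|, |4 - (-8)|) = max(3, 12) = 12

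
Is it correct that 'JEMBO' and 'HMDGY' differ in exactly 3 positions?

Differing positions: 1, 2, 3, 4, 5. Hamming distance = 5, so the claim that d_H = 3 is false.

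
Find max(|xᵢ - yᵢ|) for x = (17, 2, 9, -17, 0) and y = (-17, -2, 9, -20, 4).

max(|x_i - y_i|) = max(|17 - (-17)|, |2 - (-2)|, |9 - 9|, |-17 - (-20)|, |0 - 4|) = max(34, 4, 0, 3, 4) = 34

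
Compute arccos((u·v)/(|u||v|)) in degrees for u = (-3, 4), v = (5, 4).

With u = (-3, 4), v = (5, 4):
u·v = (-3)·5 + 4·4 = (-15) + 16 = 1.
|u| = √((-3)² + 4²) = √25, |v| = √(5² + 4²) = √41, so |u||v| = √(25·41) = √1025.
cos θ = (u·v)/(|u||v|) = 1/√1025 ≈ 0.031235
θ = arccos(0.031235) ≈ 88.21°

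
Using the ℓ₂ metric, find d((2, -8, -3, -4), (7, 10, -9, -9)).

√(Σ(x_i - y_i)²) = √((2 - 7)² + (-8 - 10)² + (-3 - (-9))² + (-4 - (-9))²)
= √((-5)² + (-18)² + 6² + 5²) = √(25 + 324 + 36 + 25) = √410 ≈ 20.2485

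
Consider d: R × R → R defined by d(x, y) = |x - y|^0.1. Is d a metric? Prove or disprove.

Yes. With 0 < p = 0.1 ≤ 1, d(x,y) = |x-y|^0.1 is a metric on R. Non-negativity and symmetry are immediate; |x-y|^0.1 = 0 ⟺ |x-y| = 0 ⟺ x = y. For the triangle inequality, the function t ↦ t^0.1 is subadditive on [0,∞) when p ≤ 1, so |x-z|^0.1 ≤ (|x-y| + |y-z|)^0.1 ≤ |x-y|^0.1 + |y-z|^0.1.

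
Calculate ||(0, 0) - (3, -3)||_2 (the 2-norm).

(Σ|x_i - y_i|^2)^(1/2) = (|0 - 3|^2 + |0 - (-3)|^2)^(1/2)
= (3^2 + 3^2)^(1/2) = (9 + 9)^(1/2) = (18)^(1/2) ≈ 4.2426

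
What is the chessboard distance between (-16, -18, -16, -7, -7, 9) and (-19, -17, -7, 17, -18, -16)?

max(|x_i - y_i|) = max(|-16 - (-19)|, |-18 - (-17)|, |-16 - (-7)|, |-7 - 17|, |-7 - (-18)|, |9 - (-16)|) = max(3, 1, 9, 24, 11, 25) = 25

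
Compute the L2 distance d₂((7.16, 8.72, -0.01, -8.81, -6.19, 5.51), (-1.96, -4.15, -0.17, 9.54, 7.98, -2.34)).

√(Σ(x_i - y_i)²) = √((7.16 - (-1.96))² + (8.72 - (-4.15))² + (-0.01 - (-0.17))² + (-8.81 - 9.54)² + (-6.19 - 7.98)² + (5.51 - (-2.34))²)
= √(9.12² + 12.87² + 0.16² + (-18.35)² + (-14.17)² + 7.85²) = √(83.1744 + 165.6369 + 0.0256 + 336.7225 + 200.7889 + 61.6225) = √847.9708 ≈ 29.1199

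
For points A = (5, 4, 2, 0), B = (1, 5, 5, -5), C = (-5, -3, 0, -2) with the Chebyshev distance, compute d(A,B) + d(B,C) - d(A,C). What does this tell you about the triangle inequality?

d(A,B) = max(4, 1, 3, 5) = 5, d(B,C) = max(6, 8, 5, 3) = 8, d(A,C) = max(10, 7, 2, 2) = 10.
d(A,B) + d(B,C) - d(A,C) = 5 + 8 - 10 = 13 - 10 = 3. This is ≥ 0, so the triangle inequality holds for these points.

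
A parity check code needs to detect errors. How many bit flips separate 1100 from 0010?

Differing positions: 1, 2, 3. Hamming distance = 3.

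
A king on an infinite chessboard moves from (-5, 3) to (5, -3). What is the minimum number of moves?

max(|x_i - y_i|) = max(|-5 - 5|, |3 - (-3)|) = max(10, 6) = 10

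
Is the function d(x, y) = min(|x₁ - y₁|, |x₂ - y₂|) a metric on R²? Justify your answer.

No. d fails identity of indiscernibles: take x = (-3, 0) and y = (-3, 4). Then d(x,y) = min(|-3 - (-3)|, |0 - 4|) = min(0, 4) = 0, yet x ≠ y.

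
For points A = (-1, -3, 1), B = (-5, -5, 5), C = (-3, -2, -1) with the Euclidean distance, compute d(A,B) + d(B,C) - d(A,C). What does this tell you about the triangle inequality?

d(A,B) = √(4² + 2² + 4²) = √36 = 6, d(B,C) = √(2² + 3² + 6²) = √49 = 7, d(A,C) = √(2² + 1² + 2²) = √9 = 3.
d(A,B) + d(B,C) - d(A,C) = 6 + 7 - 3 = 13 - 3 = 10. This is ≥ 0, so the triangle inequality holds for these points.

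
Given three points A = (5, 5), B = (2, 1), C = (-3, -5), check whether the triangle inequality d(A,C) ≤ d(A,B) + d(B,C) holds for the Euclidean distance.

d(A,B) = √(3² + 4²) = √25 = 5, d(B,C) = √(5² + 6²) = √61 ≈ 7.8102, d(A,C) = √(8² + 10²) = √164 ≈ 12.8062.
d(A,C) ≈ 12.8062 ≤ 5 + 7.8102 = 12.8102. Triangle inequality is satisfied.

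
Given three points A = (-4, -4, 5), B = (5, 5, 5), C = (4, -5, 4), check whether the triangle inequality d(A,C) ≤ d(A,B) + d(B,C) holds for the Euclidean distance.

d(A,B) = √(9² + 9² + 0²) = √162 ≈ 12.7279, d(B,C) = √(1² + 10² + 1²) = √102 ≈ 10.0995, d(A,C) = √(8² + 1² + 1²) = √66 ≈ 8.124.
d(A,C) ≈ 8.124 ≤ 12.7279 + 10.0995 = 22.8274. Triangle inequality is satisfied.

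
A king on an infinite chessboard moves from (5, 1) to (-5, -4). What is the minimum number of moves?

max(|x_i - y_i|) = max(|5 - (-5)|, |1 - (-4)|) = max(10, 5) = 10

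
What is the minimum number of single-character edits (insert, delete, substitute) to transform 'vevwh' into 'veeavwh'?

Let D[i][j] be the edit distance between the first i characters of 'vevwh' and the first j characters of 'veeavwh', with D[i][0] = i, D[0][j] = j, and D[i][j] = D[i-1][j-1] if the characters match, else 1 + min(D[i-1][j], D[i][j-1], D[i-1][j-1]). Filling the table (rows: prefixes of 'vevwh', columns: prefixes of 'veeavwh'):
     ε  v  e  e  a  v  w  h
  ε  0  1  2  3  4  5  6  7
  v  1  0  1  2  3  4  5  6
  e  2  1  0  1  2  3  4  5
  v  3  2  1  1  2  2  3  4
  w  4  3  2  2  2  3  2  3
  h  5  4  3  3  3  3  3  2
The bottom-right entry gives D[5][7] = 2, so no sequence of fewer than 2 edits works. Backtracking through the table gives one optimal edit sequence (2 edits):
  vevwh → veevwh (ins e @2)
  veevwh → veeavwh (ins a @4)
Edit distance = 2.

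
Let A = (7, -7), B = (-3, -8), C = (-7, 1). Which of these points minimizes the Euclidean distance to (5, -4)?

Distances: d(A) ≈ 3.6056, d(B) ≈ 8.9443, d(C) = 13. Nearest: A = (7, -7) with distance 3.6056.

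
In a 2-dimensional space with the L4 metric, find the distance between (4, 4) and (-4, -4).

(Σ|x_i - y_i|^4)^(1/4) = (|4 - (-4)|^4 + |4 - (-4)|^4)^(1/4)
= (8^4 + 8^4)^(1/4) = (4096 + 4096)^(1/4) = (8192)^(1/4) ≈ 9.5137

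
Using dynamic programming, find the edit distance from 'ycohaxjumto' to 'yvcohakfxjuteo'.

Let D[i][j] be the edit distance between the first i characters of 'ycohaxjumto' and the first j characters of 'yvcohakfxjuteo', with D[i][0] = i, D[0][j] = j, and D[i][j] = D[i-1][j-1] if the characters match, else 1 + min(D[i-1][j], D[i][j-1], D[i-1][j-1]). Filling the table (rows: prefixes of 'ycohaxjumto', columns: prefixes of 'yvcohakfxjuteo'):
     ε  y  v  c  o  h  a  k  f  x  j  u  t  e  o
  ε  0  1  2  3  4  5  6  7  8  9 10 11 12 13 14
  y  1  0  1  2  3  4  5  6  7  8  9 10 11 12 13
  c  2  1  1  1  2  3  4  5  6  7  8  9 10 11 12
  o  3  2  2  2  1  2  3  4  5  6  7  8  9 10 11
  h  4  3  3  3  2  1  2  3  4  5  6  7  8  9 10
  a  5  4  4  4  3  2  1  2  3  4  5  6  7  8  9
  x  6  5  5  5  4  3  2  2  3  3  4  5  6  7  8
  j  7  6  6  6  5  4  3  3  3  4  3  4  5  6  7
  u  8  7  7  7  6  5  4  4  4  4  4  3  4  5  6
  m  9  8  8  8  7  6  5  5  5  5  5  4  4  5  6
  t 10  9  9  9  8  7  6  6  6  6  6  5  4  5  6
  o 11 10 10 10  9  8  7  7  7  7  7  6  5  5  5
The bottom-right entry gives D[11][14] = 5, so no sequence of fewer than 5 edits works. Backtracking through the table gives one optimal edit sequence (5 edits):
  ycohaxjumto → yvcohaxjumto (ins v @2)
  yvcohaxjumto → yvcohakxjumto (ins k @7)
  yvcohakxjumto → yvcohakfxjumto (ins f @8)
  yvcohakfxjumto → yvcohakfxjutto (sub m→t @12)
  yvcohakfxjutto → yvcohakfxjuteo (sub t→e @13)
Edit distance = 5.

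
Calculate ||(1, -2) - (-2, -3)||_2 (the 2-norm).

(Σ|x_i - y_i|^2)^(1/2) = (|1 - (-2)|^2 + |-2 - (-3)|^2)^(1/2)
= (3^2 + 1^2)^(1/2) = (9 + 1)^(1/2) = (10)^(1/2) ≈ 3.1623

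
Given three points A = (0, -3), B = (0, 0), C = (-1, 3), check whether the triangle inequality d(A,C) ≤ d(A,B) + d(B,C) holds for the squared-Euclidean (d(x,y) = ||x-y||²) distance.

d(A,B) = 0² + 3² = 9, d(B,C) = 1² + 3² = 10, d(A,C) = 1² + 6² = 37.
d(A,C) = 37 > 9 + 10 = 19. Triangle inequality is VIOLATED. (Squared-Euclidean is not a metric — this is a counterexample.)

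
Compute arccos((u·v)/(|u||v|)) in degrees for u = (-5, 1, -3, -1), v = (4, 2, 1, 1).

With u = (-5, 1, -3, -1), v = (4, 2, 1, 1):
u·v = (-5)·4 + 1·2 + (-3)·1 + (-1)·1 = (-20) + 2 + (-3) + (-1) = -22.
|u| = √((-5)² + 1² + (-3)² + (-1)²) = √36, |v| = √(4² + 2² + 1² + 1²) = √22, so |u||v| = √(36·22) = √792.
cos θ = (u·v)/(|u||v|) = -22/√792 ≈ -0.781736
θ = arccos(-0.781736) ≈ 141.42°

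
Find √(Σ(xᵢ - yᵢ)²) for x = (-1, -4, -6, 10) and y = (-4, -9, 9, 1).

√(Σ(x_i - y_i)²) = √((-1 - (-4))² + (-4 - (-9))² + (-6 - 9)² + (10 - 1)²)
= √(3² + 5² + (-15)² + 9²) = √(9 + 25 + 225 + 81) = √340 ≈ 18.4391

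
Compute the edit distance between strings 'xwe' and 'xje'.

Let D[i][j] be the edit distance between the first i characters of 'xwe' and the first j characters of 'xje', with D[i][0] = i, D[0][j] = j, and D[i][j] = D[i-1][j-1] if the characters match, else 1 + min(D[i-1][j], D[i][j-1], D[i-1][j-1]). Filling the table (rows: prefixes of 'xwe', columns: prefixes of 'xje'):
     ε  x  j  e
  ε  0  1  2  3
  x  1  0  1  2
  w  2  1  1  2
  e  3  2  2  1
The bottom-right entry gives D[3][3] = 1, so no sequence of fewer than 1 edit works. Backtracking through the table gives one optimal edit sequence (1 edit):
  xwe → xje (sub w→j @2)
Edit distance = 1.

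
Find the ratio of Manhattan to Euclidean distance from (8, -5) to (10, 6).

L1 = |8 - 10| + |-5 - 6| = 2 + 11 = 13
L2 = √(2² + 11²) = √125 ≈ 11.1803
L1 ≥ L2 always (equality iff movement is along one axis); L1 > L2 here.
Ratio L1/L2 = 13/√125 ≈ 1.1628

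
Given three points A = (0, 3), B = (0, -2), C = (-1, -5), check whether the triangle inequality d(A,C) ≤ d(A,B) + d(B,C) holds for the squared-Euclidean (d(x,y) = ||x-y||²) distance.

d(A,B) = 0² + 5² = 25, d(B,C) = 1² + 3² = 10, d(A,C) = 1² + 8² = 65.
d(A,C) = 65 > 25 + 10 = 35. Triangle inequality is VIOLATED. (Squared-Euclidean is not a metric — this is a counterexample.)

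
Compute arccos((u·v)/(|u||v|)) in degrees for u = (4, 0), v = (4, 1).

With u = (4, 0), v = (4, 1):
u·v = 4·4 + 0·1 = 16 + 0 = 16.
|u| = √(4² + 0²) = √16, |v| = √(4² + 1²) = √17, so |u||v| = √(16·17) = √272.
cos θ = (u·v)/(|u||v|) = 16/√272 ≈ 0.970143
θ = arccos(0.970143) ≈ 14.04°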